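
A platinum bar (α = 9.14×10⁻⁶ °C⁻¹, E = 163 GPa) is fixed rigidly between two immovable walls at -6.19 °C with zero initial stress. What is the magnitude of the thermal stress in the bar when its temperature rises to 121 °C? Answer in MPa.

Fully constrained: the free strain ε = αΔT is blocked, so σ = Eε = EαΔT.
|ΔT| = 127.19 K
σ = 163×10⁹ × 9.14×10⁻⁶ × 127.19 = 1.89×10⁸ Pa

σ = 189 MPa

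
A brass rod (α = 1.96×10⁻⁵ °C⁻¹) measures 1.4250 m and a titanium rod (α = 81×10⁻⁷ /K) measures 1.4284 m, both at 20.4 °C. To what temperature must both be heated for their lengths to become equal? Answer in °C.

T = 228.2 °C

L₁(1 + α₁ΔT) = L₂(1 + α₂ΔT) ⇒ ΔT = (L₂ − L₁)/(α₁L₁ − α₂L₂)
L₂ − L₁ = 1.4284 − 1.4250 = 3.40×10⁻³ m
α₁L₁ − α₂L₂ = 1.96×10⁻⁵×1.4250 − 81×10⁻⁷×1.4284 = 1.635996×10⁻⁵ m/K
ΔT = 3.40×10⁻³ / 1.635996×10⁻⁵ = 207.824 K
T = 20.4 + 207.824 = 228.224 °C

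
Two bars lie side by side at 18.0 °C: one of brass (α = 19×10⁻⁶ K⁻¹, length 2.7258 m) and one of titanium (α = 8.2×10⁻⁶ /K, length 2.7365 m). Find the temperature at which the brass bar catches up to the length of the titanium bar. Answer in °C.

T = 382.6 °C

L₁(1 + α₁ΔT) = L₂(1 + α₂ΔT) ⇒ ΔT = (L₂ − L₁)/(α₁L₁ − α₂L₂)
L₂ − L₁ = 2.7365 − 2.7258 = 1.07×10⁻² m
α₁L₁ − α₂L₂ = 19×10⁻⁶×2.7258 − 8.2×10⁻⁶×2.7365 = 2.93509×10⁻⁵ m/K
ΔT = 1.07×10⁻² / 2.93509×10⁻⁵ = 364.554 K
T = 18.0 + 364.554 = 382.554 °C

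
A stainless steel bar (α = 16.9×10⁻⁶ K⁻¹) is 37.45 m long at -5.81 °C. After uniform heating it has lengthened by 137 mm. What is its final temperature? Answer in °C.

ΔL = αL₀ΔT ⇒ ΔT = ΔL / (αL₀)
ΔT = 137×10⁻³ m / (16.9×10⁻⁶ × 37.45 m) = 216.46 K
T = -5.81 + 216.46 = 210.65 °C

T = 211 °C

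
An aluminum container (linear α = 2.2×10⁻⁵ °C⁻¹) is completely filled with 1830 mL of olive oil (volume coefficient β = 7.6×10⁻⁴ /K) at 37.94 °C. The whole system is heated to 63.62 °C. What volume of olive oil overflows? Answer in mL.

The container also expands: β_container ≈ 3α = 6.6×10⁻⁵ /K
Net overflow = V₀(β_liq − 3α_cont)ΔT
β − 3α = 7.60×10⁻⁴ − 6.6×10⁻⁵ = 6.94×10⁻⁴ /K; ΔT = 25.68 K
ΔV = 1830 × 6.94×10⁻⁴ × 25.68 = 32.6 mL

32.6 mL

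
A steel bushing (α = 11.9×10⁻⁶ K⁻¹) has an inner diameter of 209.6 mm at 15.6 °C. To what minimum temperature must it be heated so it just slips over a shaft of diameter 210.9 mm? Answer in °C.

T = 537 °C

Required Δd = 210.9 − 209.6 = 1.3 mm
Δd = αd₀ΔT ⇒ ΔT = Δd/(αd₀) = 1.3 / (11.9×10⁻⁶ × 209.6) = 521.20 K
T_min = 15.6 + 521.20 = 536.80 °C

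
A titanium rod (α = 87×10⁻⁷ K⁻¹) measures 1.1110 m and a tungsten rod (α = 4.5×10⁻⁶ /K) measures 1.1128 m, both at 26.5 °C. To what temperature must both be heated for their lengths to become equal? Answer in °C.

T = 412.9 °C

Equal length when α₁L₁ΔT − α₂L₂ΔT = L₂ − L₁ = 1.80×10⁻³ m
α₁L₁ = 9.6657×10⁻⁶, α₂L₂ = 5.0076×10⁻⁶ → Δ(αL) = 4.6581×10⁻⁶ m/K
ΔT = 1.80×10⁻³ / 4.6581×10⁻⁶ = 386.424 K, so T = 26.5 + 386.424 = 412.924 °C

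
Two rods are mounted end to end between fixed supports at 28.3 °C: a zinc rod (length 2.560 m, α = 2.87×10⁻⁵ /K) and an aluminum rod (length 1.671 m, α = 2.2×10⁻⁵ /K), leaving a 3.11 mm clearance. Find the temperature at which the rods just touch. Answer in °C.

Gap closes when ΔL₁ + ΔL₂ = 3.11 mm = 3.11×10⁻³ m
(α₁L₁ + α₂L₂)ΔT = g
α₁L₁ + α₂L₂ = 2.87×10⁻⁵×2.560 + 2.2×10⁻⁵×1.671 = 1.10234×10⁻⁴ m/K
ΔT = 3.11×10⁻³ / 1.10234×10⁻⁴ = 28.213 K
T = 28.3 + 28.213 = 56.513 °C

T = 56.5 °C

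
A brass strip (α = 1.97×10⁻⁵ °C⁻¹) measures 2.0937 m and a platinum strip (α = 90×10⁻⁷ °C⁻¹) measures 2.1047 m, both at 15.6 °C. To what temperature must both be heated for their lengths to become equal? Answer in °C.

L₁(1 + α₁ΔT) = L₂(1 + α₂ΔT) ⇒ ΔT = (L₂ − L₁)/(α₁L₁ − α₂L₂)
L₂ − L₁ = 2.1047 − 2.0937 = 1.10×10⁻² m
α₁L₁ − α₂L₂ = 1.97×10⁻⁵×2.0937 − 90×10⁻⁷×2.1047 = 2.230359×10⁻⁵ m/K
ΔT = 1.10×10⁻² / 2.230359×10⁻⁵ = 493.194 K
T = 15.6 + 493.194 = 508.794 °C

T = 508.8 °C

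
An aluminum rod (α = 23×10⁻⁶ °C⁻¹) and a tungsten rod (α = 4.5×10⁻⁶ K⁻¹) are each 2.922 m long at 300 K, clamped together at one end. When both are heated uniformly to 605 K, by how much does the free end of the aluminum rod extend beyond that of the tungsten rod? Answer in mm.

16.5 mm

ΔT = 305 K
aluminum: ΔL = 23×10⁻⁶ × 2.922 m × 305 = 2.0498×10⁻² m = 20.498 mm
tungsten: ΔL = 4.5×10⁻⁶ × 2.922 m × 305 = 4.0104×10⁻³ m = 4.0104 mm
difference = 20.498 − 4.0104 = 16.4876 mm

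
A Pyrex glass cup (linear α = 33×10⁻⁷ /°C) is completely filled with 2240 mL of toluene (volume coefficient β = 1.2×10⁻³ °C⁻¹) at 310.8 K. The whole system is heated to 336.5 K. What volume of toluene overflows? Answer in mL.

The cup also expands: β_container ≈ 3α = 9.9×10⁻⁶ /K
Net overflow = V₀(β_liq − 3α_cont)ΔT
β − 3α = 1.20×10⁻³ − 9.9×10⁻⁶ = 1.1901×10⁻³ /K; ΔT = 25.7 K
ΔV = 2240 × 1.1901×10⁻³ × 25.7 = 68.5 mL

68.5 mL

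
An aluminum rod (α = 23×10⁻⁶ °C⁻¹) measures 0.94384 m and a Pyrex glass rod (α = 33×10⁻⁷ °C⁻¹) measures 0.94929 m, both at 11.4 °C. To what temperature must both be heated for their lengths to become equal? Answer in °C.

L₁(1 + α₁ΔT) = L₂(1 + α₂ΔT) ⇒ ΔT = (L₂ − L₁)/(α₁L₁ − α₂L₂)
L₂ − L₁ = 0.94929 − 0.94384 = 5.45×10⁻³ m
α₁L₁ − α₂L₂ = 23×10⁻⁶×0.94384 − 33×10⁻⁷×0.94929 = 1.8575663×10⁻⁵ m/K
ΔT = 5.45×10⁻³ / 1.8575663×10⁻⁵ = 293.395 K
T = 11.4 + 293.395 = 304.795 °C

T = 304.8 °C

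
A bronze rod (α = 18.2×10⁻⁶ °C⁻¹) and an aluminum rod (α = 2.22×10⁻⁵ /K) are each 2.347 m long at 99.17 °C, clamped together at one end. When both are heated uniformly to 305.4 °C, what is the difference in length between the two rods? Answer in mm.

ΔT = 206.23 K
bronze: ΔL = 18.2×10⁻⁶ × 2.347 m × 206.23 = 8.8092×10⁻³ m = 8.8092 mm
aluminum: ΔL = 2.22×10⁻⁵ × 2.347 m × 206.23 = 1.0745×10⁻² m = 10.745 mm
difference = 10.745 − 8.8092 = 1.9358 mm

1.94 mm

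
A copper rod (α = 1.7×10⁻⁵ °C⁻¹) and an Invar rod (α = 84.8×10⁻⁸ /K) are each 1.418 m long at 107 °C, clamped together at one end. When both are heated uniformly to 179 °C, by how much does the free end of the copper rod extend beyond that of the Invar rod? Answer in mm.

ΔT = 72 K
copper: ΔL = 1.7×10⁻⁵ × 1.418 m × 72 = 1.7356×10⁻³ m = 1.7356 mm
Invar: ΔL = 84.8×10⁻⁸ × 1.418 m × 72 = 8.6577×10⁻⁵ m = 0.086577 mm
difference = 1.7356 − 0.086577 = 1.649023 mm

1.65 mm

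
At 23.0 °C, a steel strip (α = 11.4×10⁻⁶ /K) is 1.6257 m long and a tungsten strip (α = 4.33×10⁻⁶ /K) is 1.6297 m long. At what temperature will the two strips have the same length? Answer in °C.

T = 371.5 °C

Equal length when α₁L₁ΔT − α₂L₂ΔT = L₂ − L₁ = 4.00×10⁻³ m
α₁L₁ = 1.853298×10⁻⁵, α₂L₂ = 7.056601×10⁻⁶ → Δ(αL) = 1.1476379×10⁻⁵ m/K
ΔT = 4.00×10⁻³ / 1.1476379×10⁻⁵ = 348.542 K, so T = 23.0 + 348.542 = 371.542 °C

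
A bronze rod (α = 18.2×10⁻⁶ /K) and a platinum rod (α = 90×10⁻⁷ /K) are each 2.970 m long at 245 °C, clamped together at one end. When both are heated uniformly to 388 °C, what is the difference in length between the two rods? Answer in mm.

ΔT = 143 K
bronze: ΔL = 18.2×10⁻⁶ × 2.970 m × 143 = 7.7297×10⁻³ m = 7.7297 mm
platinum: ΔL = 90×10⁻⁷ × 2.970 m × 143 = 3.8224×10⁻³ m = 3.8224 mm
difference = 7.7297 − 3.8224 = 3.9073 mm

3.91 mm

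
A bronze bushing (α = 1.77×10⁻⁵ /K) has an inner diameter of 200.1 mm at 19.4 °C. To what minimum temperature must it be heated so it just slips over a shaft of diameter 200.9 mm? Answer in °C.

T = 245 °C

Required Δd = 200.9 − 200.1 = 0.8 mm
Δd = αd₀ΔT ⇒ ΔT = Δd/(αd₀) = 0.8 / (1.77×10⁻⁵ × 200.1) = 225.88 K
T_min = 19.4 + 225.88 = 245.28 °C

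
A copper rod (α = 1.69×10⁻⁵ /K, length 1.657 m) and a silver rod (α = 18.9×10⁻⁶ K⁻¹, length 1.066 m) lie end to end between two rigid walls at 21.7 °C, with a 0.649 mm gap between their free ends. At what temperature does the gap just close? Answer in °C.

T = 35.2 °C

Gap closes when ΔL₁ + ΔL₂ = 0.649 mm = 6.49×10⁻⁴ m
(α₁L₁ + α₂L₂)ΔT = g
α₁L₁ + α₂L₂ = 1.69×10⁻⁵×1.657 + 18.9×10⁻⁶×1.066 = 4.81507×10⁻⁵ m/K
ΔT = 6.49×10⁻⁴ / 4.81507×10⁻⁵ = 13.479 K
T = 21.7 + 13.479 = 35.179 °C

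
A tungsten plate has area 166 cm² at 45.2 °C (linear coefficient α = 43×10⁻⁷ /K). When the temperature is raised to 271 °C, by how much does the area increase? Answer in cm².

Area coefficient ≈ 2α; |ΔT| = 225.8 K
ΔA = 2αA₀ΔT = 2(43×10⁻⁷)(166)(225.8) = 0.322 cm²

ΔA = 0.322 cm²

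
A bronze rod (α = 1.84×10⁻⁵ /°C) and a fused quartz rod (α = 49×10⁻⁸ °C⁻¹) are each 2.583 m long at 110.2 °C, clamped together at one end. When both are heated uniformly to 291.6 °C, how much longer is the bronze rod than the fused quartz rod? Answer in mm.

ΔT = 181.4 K
bronze: ΔL = 1.84×10⁻⁵ × 2.583 m × 181.4 = 8.6214×10⁻³ m = 8.6214 mm
fused quartz: ΔL = 49×10⁻⁸ × 2.583 m × 181.4 = 2.2959×10⁻⁴ m = 0.22959 mm
difference = 8.6214 − 0.22959 = 8.39181 mm

8.39 mm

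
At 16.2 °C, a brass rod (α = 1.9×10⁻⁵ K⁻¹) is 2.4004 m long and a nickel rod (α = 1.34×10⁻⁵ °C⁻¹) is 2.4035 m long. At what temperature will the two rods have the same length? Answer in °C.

Equal length when α₁L₁ΔT − α₂L₂ΔT = L₂ − L₁ = 3.10×10⁻³ m
α₁L₁ = 4.56076×10⁻⁵, α₂L₂ = 3.22069×10⁻⁵ → Δ(αL) = 1.34007×10⁻⁵ m/K
ΔT = 3.10×10⁻³ / 1.34007×10⁻⁵ = 231.331 K, so T = 16.2 + 231.331 = 247.531 °C

T = 247.5 °C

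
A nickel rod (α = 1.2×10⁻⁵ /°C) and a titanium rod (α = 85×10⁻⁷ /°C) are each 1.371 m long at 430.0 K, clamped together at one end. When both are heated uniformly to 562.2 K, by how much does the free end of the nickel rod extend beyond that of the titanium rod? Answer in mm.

ΔT = 132.2 K
nickel: ΔL = 1.2×10⁻⁵ × 1.371 m × 132.2 = 2.1750×10⁻³ m = 2.1750 mm
titanium: ΔL = 85×10⁻⁷ × 1.371 m × 132.2 = 1.5406×10⁻³ m = 1.5406 mm
difference = 2.1750 − 1.5406 = 0.6344 mm

0.634 mm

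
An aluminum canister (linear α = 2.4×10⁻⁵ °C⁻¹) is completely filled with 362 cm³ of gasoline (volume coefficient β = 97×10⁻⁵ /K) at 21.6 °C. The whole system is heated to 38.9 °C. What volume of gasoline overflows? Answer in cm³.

5.62 cm³

The canister also expands: β_container ≈ 3α = 7.2×10⁻⁵ /K
Net overflow = V₀(β_liq − 3α_cont)ΔT
β − 3α = 9.70×10⁻⁴ − 7.2×10⁻⁵ = 8.98×10⁻⁴ /K; ΔT = 17.3 K
ΔV = 362 × 8.98×10⁻⁴ × 17.3 = 5.62 cm³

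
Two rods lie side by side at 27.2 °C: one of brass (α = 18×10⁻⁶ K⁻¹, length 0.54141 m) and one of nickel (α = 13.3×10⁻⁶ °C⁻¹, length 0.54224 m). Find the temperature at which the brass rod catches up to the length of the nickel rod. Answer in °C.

T = 354.8 °C

L₁(1 + α₁ΔT) = L₂(1 + α₂ΔT) ⇒ ΔT = (L₂ − L₁)/(α₁L₁ − α₂L₂)
L₂ − L₁ = 0.54224 − 0.54141 = 8.30×10⁻⁴ m
α₁L₁ − α₂L₂ = 18×10⁻⁶×0.54141 − 13.3×10⁻⁶×0.54224 = 2.533588×10⁻⁶ m/K
ΔT = 8.30×10⁻⁴ / 2.533588×10⁻⁶ = 327.599 K
T = 27.2 + 327.599 = 354.799 °C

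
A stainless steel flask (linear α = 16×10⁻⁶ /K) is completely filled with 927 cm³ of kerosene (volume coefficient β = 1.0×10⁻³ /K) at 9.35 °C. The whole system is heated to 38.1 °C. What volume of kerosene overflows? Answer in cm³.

The flask also expands: β_container ≈ 3α = 4.8×10⁻⁵ /K
Net overflow = V₀(β_liq − 3α_cont)ΔT
β − 3α = 1.00×10⁻³ − 4.8×10⁻⁵ = 9.52×10⁻⁴ /K; ΔT = 28.75 K
ΔV = 927 × 9.52×10⁻⁴ × 28.75 = 25.4 cm³

25.4 cm³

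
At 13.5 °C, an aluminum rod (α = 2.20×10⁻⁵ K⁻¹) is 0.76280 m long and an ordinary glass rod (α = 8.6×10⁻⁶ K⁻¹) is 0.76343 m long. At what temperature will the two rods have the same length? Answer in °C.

T = 75.17 °C

L₁(1 + α₁ΔT) = L₂(1 + α₂ΔT) ⇒ ΔT = (L₂ − L₁)/(α₁L₁ − α₂L₂)
L₂ − L₁ = 0.76343 − 0.76280 = 6.30×10⁻⁴ m
α₁L₁ − α₂L₂ = 2.20×10⁻⁵×0.76280 − 8.6×10⁻⁶×0.76343 = 1.0216102×10⁻⁵ m/K
ΔT = 6.30×10⁻⁴ / 1.0216102×10⁻⁵ = 61.6674 K
T = 13.5 + 61.6674 = 75.1674 °C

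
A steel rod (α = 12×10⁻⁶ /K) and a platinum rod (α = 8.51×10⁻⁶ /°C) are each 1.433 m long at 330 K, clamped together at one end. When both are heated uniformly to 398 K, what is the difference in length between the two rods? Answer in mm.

ΔT = 68 K
steel: ΔL = 12×10⁻⁶ × 1.433 m × 68 = 1.1693×10⁻³ m = 1.1693 mm
platinum: ΔL = 8.51×10⁻⁶ × 1.433 m × 68 = 8.2925×10⁻⁴ m = 0.82925 mm
difference = 1.1693 − 0.82925 = 0.34005 mm

0.340 mm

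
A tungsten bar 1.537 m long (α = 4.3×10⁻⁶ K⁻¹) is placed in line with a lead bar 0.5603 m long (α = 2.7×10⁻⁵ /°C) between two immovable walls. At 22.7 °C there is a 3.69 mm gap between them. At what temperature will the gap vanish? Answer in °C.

α₁L₁ = 6.6091×10⁻⁶ m/K, α₂L₂ = 1.51281×10⁻⁵ m/K → total 2.17372×10⁻⁵ m/K
ΔT = g/(α₁L₁+α₂L₂) = 3.69×10⁻³ / 2.17372×10⁻⁵ = 169.76 K
T = 22.7 + 169.76 = 192.46 °C

T = 192 °C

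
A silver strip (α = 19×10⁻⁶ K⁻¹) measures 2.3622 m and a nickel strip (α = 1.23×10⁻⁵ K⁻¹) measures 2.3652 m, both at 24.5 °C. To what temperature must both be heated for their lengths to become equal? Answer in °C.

L₁(1 + α₁ΔT) = L₂(1 + α₂ΔT) ⇒ ΔT = (L₂ − L₁)/(α₁L₁ − α₂L₂)
L₂ − L₁ = 2.3652 − 2.3622 = 3.00×10⁻³ m
α₁L₁ − α₂L₂ = 19×10⁻⁶×2.3622 − 1.23×10⁻⁵×2.3652 = 1.578984×10⁻⁵ m/K
ΔT = 3.00×10⁻³ / 1.578984×10⁻⁵ = 189.996 K
T = 24.5 + 189.996 = 214.496 °C

T = 214.5 °C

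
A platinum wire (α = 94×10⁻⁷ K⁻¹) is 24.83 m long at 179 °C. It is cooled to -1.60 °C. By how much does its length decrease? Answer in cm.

|ΔT| = |-1.60 − 179| = 180.60 K
ΔL = αL₀ΔT = (94×10⁻⁷)(24.83)(180.60) = 4.22×10⁻² m

ΔL = 4.22 cm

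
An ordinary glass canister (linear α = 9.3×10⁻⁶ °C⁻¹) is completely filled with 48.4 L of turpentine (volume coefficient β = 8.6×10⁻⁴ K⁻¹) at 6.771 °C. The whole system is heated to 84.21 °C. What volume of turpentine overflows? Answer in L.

3.12 L

The canister also expands: β_container ≈ 3α = 2.79×10⁻⁵ /K
Net overflow = V₀(β_liq − 3α_cont)ΔT
β − 3α = 8.60×10⁻⁴ − 2.79×10⁻⁵ = 8.321×10⁻⁴ /K; ΔT = 77.439 K
ΔV = 48.4 × 8.321×10⁻⁴ × 77.439 = 3.12 L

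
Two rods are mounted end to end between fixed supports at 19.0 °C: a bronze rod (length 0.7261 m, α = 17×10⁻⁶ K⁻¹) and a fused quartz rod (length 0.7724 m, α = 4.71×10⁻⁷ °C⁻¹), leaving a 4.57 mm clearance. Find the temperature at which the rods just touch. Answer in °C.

α₁L₁ = 1.23437×10⁻⁵ m/K, α₂L₂ = 3.638004×10⁻⁷ m/K → total 1.27075004×10⁻⁵ m/K
ΔT = g/(α₁L₁+α₂L₂) = 4.57×10⁻³ / 1.27075004×10⁻⁵ = 359.63 K
T = 19.0 + 359.63 = 378.63 °C

T = 379 °C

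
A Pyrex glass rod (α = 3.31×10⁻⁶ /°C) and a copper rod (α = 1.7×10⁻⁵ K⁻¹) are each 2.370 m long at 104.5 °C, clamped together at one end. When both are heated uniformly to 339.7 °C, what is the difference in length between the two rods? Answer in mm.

ΔT = 235.2 K
Pyrex glass: ΔL = 3.31×10⁻⁶ × 2.370 m × 235.2 = 1.8451×10⁻³ m = 1.8451 mm
copper: ΔL = 1.7×10⁻⁵ × 2.370 m × 235.2 = 9.4762×10⁻³ m = 9.4762 mm
difference = 9.4762 − 1.8451 = 7.6311 mm

7.63 mm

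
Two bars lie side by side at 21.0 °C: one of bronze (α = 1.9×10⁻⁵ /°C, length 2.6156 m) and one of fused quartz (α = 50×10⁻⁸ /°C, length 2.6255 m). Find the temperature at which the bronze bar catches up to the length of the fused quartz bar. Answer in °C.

L₁(1 + α₁ΔT) = L₂(1 + α₂ΔT) ⇒ ΔT = (L₂ − L₁)/(α₁L₁ − α₂L₂)
L₂ − L₁ = 2.6255 − 2.6156 = 9.90×10⁻³ m
α₁L₁ − α₂L₂ = 1.9×10⁻⁵×2.6156 − 50×10⁻⁸×2.6255 = 4.838365×10⁻⁵ m/K
ΔT = 9.90×10⁻³ / 4.838365×10⁻⁵ = 204.615 K
T = 21.0 + 204.615 = 225.615 °C

T = 225.6 °C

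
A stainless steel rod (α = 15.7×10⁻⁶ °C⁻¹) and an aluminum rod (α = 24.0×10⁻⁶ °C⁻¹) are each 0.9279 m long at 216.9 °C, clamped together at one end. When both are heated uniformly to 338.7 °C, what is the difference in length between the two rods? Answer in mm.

ΔT = 121.8 K
stainless steel: ΔL = 15.7×10⁻⁶ × 0.9279 m × 121.8 = 1.7744×10⁻³ m = 1.7744 mm
aluminum: ΔL = 24.0×10⁻⁶ × 0.9279 m × 121.8 = 2.7124×10⁻³ m = 2.7124 mm
difference = 2.7124 − 1.7744 = 0.9380 mm

0.938 mm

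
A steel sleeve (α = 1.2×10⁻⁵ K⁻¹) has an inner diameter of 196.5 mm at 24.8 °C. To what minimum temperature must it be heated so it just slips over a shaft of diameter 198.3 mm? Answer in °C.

T = 788 °C

Required Δd = 198.3 − 196.5 = 1.8 mm
Δd = αd₀ΔT ⇒ ΔT = Δd/(αd₀) = 1.8 / (1.2×10⁻⁵ × 196.5) = 763.36 K
T_min = 24.8 + 763.36 = 788.16 °C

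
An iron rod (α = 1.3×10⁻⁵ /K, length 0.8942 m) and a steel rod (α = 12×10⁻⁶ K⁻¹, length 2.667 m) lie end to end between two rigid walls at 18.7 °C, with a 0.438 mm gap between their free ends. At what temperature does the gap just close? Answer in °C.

T = 28.7 °C

Gap closes when ΔL₁ + ΔL₂ = 0.438 mm = 4.38×10⁻⁴ m
(α₁L₁ + α₂L₂)ΔT = g
α₁L₁ + α₂L₂ = 1.3×10⁻⁵×0.8942 + 12×10⁻⁶×2.667 = 4.36286×10⁻⁵ m/K
ΔT = 4.38×10⁻⁴ / 4.36286×10⁻⁵ = 10.039 K
T = 18.7 + 10.039 = 28.739 °C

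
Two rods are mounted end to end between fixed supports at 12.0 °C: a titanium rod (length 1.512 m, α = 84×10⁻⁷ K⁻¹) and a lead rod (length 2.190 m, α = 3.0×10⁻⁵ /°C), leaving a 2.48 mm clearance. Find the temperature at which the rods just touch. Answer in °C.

α₁L₁ = 1.27008×10⁻⁵ m/K, α₂L₂ = 6.570×10⁻⁵ m/K → total 7.84008×10⁻⁵ m/K
ΔT = g/(α₁L₁+α₂L₂) = 2.48×10⁻³ / 7.84008×10⁻⁵ = 31.632 K
T = 12.0 + 31.632 = 43.632 °C

T = 43.6 °C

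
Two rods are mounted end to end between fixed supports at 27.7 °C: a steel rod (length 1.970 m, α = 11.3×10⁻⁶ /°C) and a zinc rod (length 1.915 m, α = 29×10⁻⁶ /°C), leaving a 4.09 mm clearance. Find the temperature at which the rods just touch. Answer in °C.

Gap closes when ΔL₁ + ΔL₂ = 4.09 mm = 4.09×10⁻³ m
(α₁L₁ + α₂L₂)ΔT = g
α₁L₁ + α₂L₂ = 11.3×10⁻⁶×1.970 + 29×10⁻⁶×1.915 = 7.7796×10⁻⁵ m/K
ΔT = 4.09×10⁻³ / 7.7796×10⁻⁵ = 52.573 K
T = 27.7 + 52.573 = 80.273 °C

T = 80.3 °C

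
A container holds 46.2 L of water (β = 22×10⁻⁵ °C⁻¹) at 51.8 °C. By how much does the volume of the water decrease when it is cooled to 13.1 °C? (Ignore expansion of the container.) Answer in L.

ΔV = 0.393 L

|ΔT| = |13.1 − 51.8| = 38.7 K
ΔV = βV₀ΔT = (22×10⁻⁵)(46.2)(38.7) = 0.393 L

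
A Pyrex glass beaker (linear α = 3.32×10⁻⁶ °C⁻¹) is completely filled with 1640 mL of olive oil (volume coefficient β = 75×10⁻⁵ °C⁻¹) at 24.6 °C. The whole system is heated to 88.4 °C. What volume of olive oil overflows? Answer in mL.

77.4 mL

The beaker also expands: β_container ≈ 3α = 9.96×10⁻⁶ /K
Net overflow = V₀(β_liq − 3α_cont)ΔT
β − 3α = 7.50×10⁻⁴ − 9.96×10⁻⁶ = 7.4004×10⁻⁴ /K; ΔT = 63.8 K
ΔV = 1640 × 7.4004×10⁻⁴ × 63.8 = 77.4 mL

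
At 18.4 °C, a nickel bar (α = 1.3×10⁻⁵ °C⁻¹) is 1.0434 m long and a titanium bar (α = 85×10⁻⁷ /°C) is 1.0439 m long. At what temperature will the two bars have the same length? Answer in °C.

L₁(1 + α₁ΔT) = L₂(1 + α₂ΔT) ⇒ ΔT = (L₂ − L₁)/(α₁L₁ − α₂L₂)
L₂ − L₁ = 1.0439 − 1.0434 = 5.00×10⁻⁴ m
α₁L₁ − α₂L₂ = 1.3×10⁻⁵×1.0434 − 85×10⁻⁷×1.0439 = 4.69105×10⁻⁶ m/K
ΔT = 5.00×10⁻⁴ / 4.69105×10⁻⁶ = 106.586 K
T = 18.4 + 106.586 = 124.986 °C

T = 125.0 °C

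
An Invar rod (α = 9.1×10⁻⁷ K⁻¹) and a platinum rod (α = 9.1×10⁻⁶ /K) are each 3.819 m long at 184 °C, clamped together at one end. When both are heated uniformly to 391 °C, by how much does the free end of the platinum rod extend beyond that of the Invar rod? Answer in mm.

ΔT = 207 K
Invar: ΔL = 9.1×10⁻⁷ × 3.819 m × 207 = 7.1939×10⁻⁴ m = 0.71939 mm
platinum: ΔL = 9.1×10⁻⁶ × 3.819 m × 207 = 7.1939×10⁻³ m = 7.1939 mm
difference = 7.1939 − 0.71939 = 6.47451 mm

6.47 mm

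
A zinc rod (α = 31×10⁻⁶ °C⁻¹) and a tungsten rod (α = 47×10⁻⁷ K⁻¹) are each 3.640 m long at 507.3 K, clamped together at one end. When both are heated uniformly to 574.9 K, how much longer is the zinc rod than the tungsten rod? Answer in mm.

6.47 mm

ΔT = 67.6 K
zinc: ΔL = 31×10⁻⁶ × 3.640 m × 67.6 = 7.6280×10⁻³ m = 7.6280 mm
tungsten: ΔL = 47×10⁻⁷ × 3.640 m × 67.6 = 1.1565×10⁻³ m = 1.1565 mm
difference = 7.6280 − 1.1565 = 6.4715 mm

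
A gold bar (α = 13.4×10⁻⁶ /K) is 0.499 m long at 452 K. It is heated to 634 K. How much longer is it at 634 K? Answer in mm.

|ΔT| = |634 − 452| = 182 K
ΔL = αL₀ΔT = (13.4×10⁻⁶)(0.499)(182) = 1.22×10⁻³ m

ΔL = 1.22 mm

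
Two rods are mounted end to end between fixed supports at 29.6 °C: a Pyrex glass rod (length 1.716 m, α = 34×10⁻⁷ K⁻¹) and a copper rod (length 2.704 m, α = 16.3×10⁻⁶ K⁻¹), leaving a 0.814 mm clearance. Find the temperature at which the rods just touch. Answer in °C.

T = 45.9 °C

α₁L₁ = 5.8344×10⁻⁶ m/K, α₂L₂ = 4.40752×10⁻⁵ m/K → total 4.99096×10⁻⁵ m/K
ΔT = g/(α₁L₁+α₂L₂) = 8.14×10⁻⁴ / 4.99096×10⁻⁵ = 16.309 K
T = 29.6 + 16.309 = 45.909 °C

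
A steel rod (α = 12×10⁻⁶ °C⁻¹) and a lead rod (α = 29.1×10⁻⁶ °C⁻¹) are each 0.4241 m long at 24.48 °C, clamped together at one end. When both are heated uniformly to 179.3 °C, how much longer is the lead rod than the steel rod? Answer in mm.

ΔT = 154.82 K
steel: ΔL = 12×10⁻⁶ × 0.4241 m × 154.82 = 7.8791×10⁻⁴ m = 0.78791 mm
lead: ΔL = 29.1×10⁻⁶ × 0.4241 m × 154.82 = 1.9107×10⁻³ m = 1.9107 mm
difference = 1.9107 − 0.78791 = 1.12279 mm

1.12 mm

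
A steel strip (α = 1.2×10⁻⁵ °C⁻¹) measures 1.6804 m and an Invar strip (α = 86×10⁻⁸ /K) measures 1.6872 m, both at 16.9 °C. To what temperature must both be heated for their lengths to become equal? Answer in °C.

T = 380.3 °C

Equal length when α₁L₁ΔT − α₂L₂ΔT = L₂ − L₁ = 6.80×10⁻³ m
α₁L₁ = 2.01648×10⁻⁵, α₂L₂ = 1.450992×10⁻⁶ → Δ(αL) = 1.8713808×10⁻⁵ m/K
ΔT = 6.80×10⁻³ / 1.8713808×10⁻⁵ = 363.368 K, so T = 16.9 + 363.368 = 380.268 °C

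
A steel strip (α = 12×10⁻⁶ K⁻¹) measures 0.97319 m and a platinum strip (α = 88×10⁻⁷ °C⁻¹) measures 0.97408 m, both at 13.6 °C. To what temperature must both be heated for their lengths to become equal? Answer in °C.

T = 300.1 °C

L₁(1 + α₁ΔT) = L₂(1 + α₂ΔT) ⇒ ΔT = (L₂ − L₁)/(α₁L₁ − α₂L₂)
L₂ − L₁ = 0.97408 − 0.97319 = 8.90×10⁻⁴ m
α₁L₁ − α₂L₂ = 12×10⁻⁶×0.97319 − 88×10⁻⁷×0.97408 = 3.106376×10⁻⁶ m/K
ΔT = 8.90×10⁻⁴ / 3.106376×10⁻⁶ = 286.507 K
T = 13.6 + 286.507 = 300.107 °C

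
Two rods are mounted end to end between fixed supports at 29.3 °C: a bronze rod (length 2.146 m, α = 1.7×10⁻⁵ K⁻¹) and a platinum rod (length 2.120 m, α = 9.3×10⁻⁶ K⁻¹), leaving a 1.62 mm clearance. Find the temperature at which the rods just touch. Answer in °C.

T = 58.1 °C

α₁L₁ = 3.6482×10⁻⁵ m/K, α₂L₂ = 1.9716×10⁻⁵ m/K → total 5.6198×10⁻⁵ m/K
ΔT = g/(α₁L₁+α₂L₂) = 1.62×10⁻³ / 5.6198×10⁻⁵ = 28.827 K
T = 29.3 + 28.827 = 58.127 °C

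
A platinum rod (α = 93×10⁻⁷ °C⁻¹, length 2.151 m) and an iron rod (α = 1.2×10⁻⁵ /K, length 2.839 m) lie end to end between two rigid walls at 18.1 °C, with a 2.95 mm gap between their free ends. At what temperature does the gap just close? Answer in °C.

Gap closes when ΔL₁ + ΔL₂ = 2.95 mm = 2.95×10⁻³ m
(α₁L₁ + α₂L₂)ΔT = g
α₁L₁ + α₂L₂ = 93×10⁻⁷×2.151 + 1.2×10⁻⁵×2.839 = 5.40723×10⁻⁵ m/K
ΔT = 2.95×10⁻³ / 5.40723×10⁻⁵ = 54.557 K
T = 18.1 + 54.557 = 72.657 °C

T = 72.7 °C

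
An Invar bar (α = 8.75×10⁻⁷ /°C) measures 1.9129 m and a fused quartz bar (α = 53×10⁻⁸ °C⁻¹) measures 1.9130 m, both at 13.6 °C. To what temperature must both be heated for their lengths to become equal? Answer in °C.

T = 165.1 °C

L₁(1 + α₁ΔT) = L₂(1 + α₂ΔT) ⇒ ΔT = (L₂ − L₁)/(α₁L₁ − α₂L₂)
L₂ − L₁ = 1.9130 − 1.9129 = 1.00×10⁻⁴ m
α₁L₁ − α₂L₂ = 8.75×10⁻⁷×1.9129 − 53×10⁻⁸×1.9130 = 6.598975×10⁻⁷ m/K
ΔT = 1.00×10⁻⁴ / 6.598975×10⁻⁷ = 151.539 K
T = 13.6 + 151.539 = 165.139 °C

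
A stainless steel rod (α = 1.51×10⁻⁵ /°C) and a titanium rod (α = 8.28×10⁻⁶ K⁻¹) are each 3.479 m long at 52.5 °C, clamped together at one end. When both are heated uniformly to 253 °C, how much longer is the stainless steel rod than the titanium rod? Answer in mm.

ΔT = 200.5 K
stainless steel: ΔL = 1.51×10⁻⁵ × 3.479 m × 200.5 = 1.0533×10⁻² m = 10.533 mm
titanium: ΔL = 8.28×10⁻⁶ × 3.479 m × 200.5 = 5.7756×10⁻³ m = 5.7756 mm
difference = 10.533 − 5.7756 = 4.7574 mm

4.76 mm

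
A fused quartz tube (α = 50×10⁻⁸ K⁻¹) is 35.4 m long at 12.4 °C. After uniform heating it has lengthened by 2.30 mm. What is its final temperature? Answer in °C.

T = 142 °C

ΔL = αL₀ΔT ⇒ ΔT = ΔL / (αL₀)
ΔT = 2.30×10⁻³ m / (50×10⁻⁸ × 35.4 m) = 129.94 K
T = 12.4 + 129.94 = 142.34 °C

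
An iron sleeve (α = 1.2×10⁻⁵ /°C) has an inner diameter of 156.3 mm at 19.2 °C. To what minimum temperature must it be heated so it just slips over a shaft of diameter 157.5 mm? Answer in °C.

Required Δd = 157.5 − 156.3 = 1.2 mm
Δd = αd₀ΔT ⇒ ΔT = Δd/(αd₀) = 1.2 / (1.2×10⁻⁵ × 156.3) = 639.80 K
T_min = 19.2 + 639.80 = 659.00 °C

T = 659 °C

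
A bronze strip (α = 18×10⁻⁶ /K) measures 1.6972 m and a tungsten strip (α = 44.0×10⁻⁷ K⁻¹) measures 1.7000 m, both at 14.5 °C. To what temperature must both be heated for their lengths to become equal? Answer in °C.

Equal length when α₁L₁ΔT − α₂L₂ΔT = L₂ − L₁ = 2.80×10⁻³ m
α₁L₁ = 3.05496×10⁻⁵, α₂L₂ = 7.480×10⁻⁶ → Δ(αL) = 2.30696×10⁻⁵ m/K
ΔT = 2.80×10⁻³ / 2.30696×10⁻⁵ = 121.372 K, so T = 14.5 + 121.372 = 135.872 °C

T = 135.9 °C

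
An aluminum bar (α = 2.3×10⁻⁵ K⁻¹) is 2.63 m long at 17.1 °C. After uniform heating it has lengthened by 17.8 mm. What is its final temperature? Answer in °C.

T = 311 °C

ΔL = αL₀ΔT ⇒ ΔT = ΔL / (αL₀)
ΔT = 17.8×10⁻³ m / (2.3×10⁻⁵ × 2.63 m) = 294.26 K
T = 17.1 + 294.26 = 311.36 °C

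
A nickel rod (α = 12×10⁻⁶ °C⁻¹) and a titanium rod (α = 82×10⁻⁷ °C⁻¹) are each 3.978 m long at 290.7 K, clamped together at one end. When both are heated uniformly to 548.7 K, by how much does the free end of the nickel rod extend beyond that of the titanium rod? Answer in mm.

3.90 mm

ΔT = 258.0 K
nickel: ΔL = 12×10⁻⁶ × 3.978 m × 258.0 = 1.2316×10⁻² m = 12.316 mm
titanium: ΔL = 82×10⁻⁷ × 3.978 m × 258.0 = 8.4159×10⁻³ m = 8.4159 mm
difference = 12.316 − 8.4159 = 3.9001 mm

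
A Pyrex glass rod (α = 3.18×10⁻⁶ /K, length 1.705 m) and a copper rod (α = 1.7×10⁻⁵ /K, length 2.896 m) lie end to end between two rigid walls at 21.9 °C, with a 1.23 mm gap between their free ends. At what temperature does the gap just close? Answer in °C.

T = 44.4 °C

α₁L₁ = 5.4219×10⁻⁶ m/K, α₂L₂ = 4.9232×10⁻⁵ m/K → total 5.46539×10⁻⁵ m/K
ΔT = g/(α₁L₁+α₂L₂) = 1.23×10⁻³ / 5.46539×10⁻⁵ = 22.505 K
T = 21.9 + 22.505 = 44.405 °C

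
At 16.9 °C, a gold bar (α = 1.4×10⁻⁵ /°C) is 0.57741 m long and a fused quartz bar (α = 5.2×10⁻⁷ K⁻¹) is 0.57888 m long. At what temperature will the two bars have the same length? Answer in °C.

T = 205.8 °C

L₁(1 + α₁ΔT) = L₂(1 + α₂ΔT) ⇒ ΔT = (L₂ − L₁)/(α₁L₁ − α₂L₂)
L₂ − L₁ = 0.57888 − 0.57741 = 1.47×10⁻³ m
α₁L₁ − α₂L₂ = 1.4×10⁻⁵×0.57741 − 5.2×10⁻⁷×0.57888 = 7.7827224×10⁻⁶ m/K
ΔT = 1.47×10⁻³ / 7.7827224×10⁻⁶ = 188.880 K
T = 16.9 + 188.880 = 205.780 °C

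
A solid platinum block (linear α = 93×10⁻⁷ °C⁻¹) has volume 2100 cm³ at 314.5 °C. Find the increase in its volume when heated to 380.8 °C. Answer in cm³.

Isotropic solid: β ≈ 3α = 2.8×10⁻⁵ /K; ΔT = 66.3 K
ΔV = 3αV₀ΔT = 3(93×10⁻⁷)(2100)(66.3) = 3.88 cm³

ΔV = 3.88 cm³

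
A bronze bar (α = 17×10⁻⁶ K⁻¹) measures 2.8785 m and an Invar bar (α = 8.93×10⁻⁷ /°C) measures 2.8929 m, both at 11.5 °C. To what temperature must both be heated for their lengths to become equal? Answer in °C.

L₁(1 + α₁ΔT) = L₂(1 + α₂ΔT) ⇒ ΔT = (L₂ − L₁)/(α₁L₁ − α₂L₂)
L₂ − L₁ = 2.8929 − 2.8785 = 1.44×10⁻² m
α₁L₁ − α₂L₂ = 17×10⁻⁶×2.8785 − 8.93×10⁻⁷×2.8929 = 4.63511403×10⁻⁵ m/K
ΔT = 1.44×10⁻² / 4.63511403×10⁻⁵ = 310.672 K
T = 11.5 + 310.672 = 322.172 °C

T = 322.2 °C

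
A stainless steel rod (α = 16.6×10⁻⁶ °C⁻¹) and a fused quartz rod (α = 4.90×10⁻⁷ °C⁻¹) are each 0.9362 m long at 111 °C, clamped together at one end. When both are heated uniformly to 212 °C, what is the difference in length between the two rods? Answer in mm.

ΔT = 101 K
stainless steel: ΔL = 16.6×10⁻⁶ × 0.9362 m × 101 = 1.5696×10⁻³ m = 1.5696 mm
fused quartz: ΔL = 4.90×10⁻⁷ × 0.9362 m × 101 = 4.6333×10⁻⁵ m = 0.046333 mm
difference = 1.5696 − 0.046333 = 1.523267 mm

1.52 mm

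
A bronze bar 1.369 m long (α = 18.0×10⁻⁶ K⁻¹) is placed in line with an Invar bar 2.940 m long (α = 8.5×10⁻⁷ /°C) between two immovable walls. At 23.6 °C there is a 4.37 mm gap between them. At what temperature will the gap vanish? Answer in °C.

α₁L₁ = 2.4642×10⁻⁵ m/K, α₂L₂ = 2.499×10⁻⁶ m/K → total 2.7141×10⁻⁵ m/K
ΔT = g/(α₁L₁+α₂L₂) = 4.37×10⁻³ / 2.7141×10⁻⁵ = 161.01 K
T = 23.6 + 161.01 = 184.61 °C

T = 185 °C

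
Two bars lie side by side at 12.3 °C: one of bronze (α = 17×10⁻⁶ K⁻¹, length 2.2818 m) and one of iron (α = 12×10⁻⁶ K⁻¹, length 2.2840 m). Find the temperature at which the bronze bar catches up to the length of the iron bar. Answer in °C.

T = 205.6 °C

Equal length when α₁L₁ΔT − α₂L₂ΔT = L₂ − L₁ = 2.20×10⁻³ m
α₁L₁ = 3.87906×10⁻⁵, α₂L₂ = 2.7408×10⁻⁵ → Δ(αL) = 1.13826×10⁻⁵ m/K
ΔT = 2.20×10⁻³ / 1.13826×10⁻⁵ = 193.277 K, so T = 12.3 + 193.277 = 205.577 °C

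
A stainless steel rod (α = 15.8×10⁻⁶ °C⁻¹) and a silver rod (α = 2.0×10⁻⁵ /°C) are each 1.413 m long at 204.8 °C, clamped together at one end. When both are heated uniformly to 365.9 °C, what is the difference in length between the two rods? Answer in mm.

ΔT = 161.1 K
stainless steel: ΔL = 15.8×10⁻⁶ × 1.413 m × 161.1 = 3.5966×10⁻³ m = 3.5966 mm
silver: ΔL = 2.0×10⁻⁵ × 1.413 m × 161.1 = 4.5527×10⁻³ m = 4.5527 mm
difference = 4.5527 − 3.5966 = 0.9561 mm

0.956 mm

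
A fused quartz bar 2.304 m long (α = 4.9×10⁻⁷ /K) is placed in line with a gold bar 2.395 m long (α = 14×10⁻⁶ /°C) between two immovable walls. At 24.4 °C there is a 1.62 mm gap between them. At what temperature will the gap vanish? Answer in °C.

T = 71.1 °C

Gap closes when ΔL₁ + ΔL₂ = 1.62 mm = 1.62×10⁻³ m
(α₁L₁ + α₂L₂)ΔT = g
α₁L₁ + α₂L₂ = 4.9×10⁻⁷×2.304 + 14×10⁻⁶×2.395 = 3.465896×10⁻⁵ m/K
ΔT = 1.62×10⁻³ / 3.465896×10⁻⁵ = 46.741 K
T = 24.4 + 46.741 = 71.141 °C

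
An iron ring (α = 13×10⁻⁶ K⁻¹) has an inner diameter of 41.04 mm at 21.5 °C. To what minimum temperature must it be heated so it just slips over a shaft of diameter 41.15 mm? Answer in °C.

T = 228 °C

Required Δd = 41.15 − 41.04 = 0.11 mm
Δd = αd₀ΔT ⇒ ΔT = Δd/(αd₀) = 0.11 / (13×10⁻⁶ × 41.04) = 206.18 K
T_min = 21.5 + 206.18 = 227.68 °C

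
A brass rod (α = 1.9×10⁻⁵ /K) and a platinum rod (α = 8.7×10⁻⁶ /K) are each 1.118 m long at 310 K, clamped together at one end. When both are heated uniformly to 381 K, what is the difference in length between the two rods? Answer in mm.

ΔT = 71 K
brass: ΔL = 1.9×10⁻⁵ × 1.118 m × 71 = 1.5082×10⁻³ m = 1.5082 mm
platinum: ΔL = 8.7×10⁻⁶ × 1.118 m × 71 = 6.9059×10⁻⁴ m = 0.69059 mm
difference = 1.5082 − 0.69059 = 0.81761 mm

0.818 mm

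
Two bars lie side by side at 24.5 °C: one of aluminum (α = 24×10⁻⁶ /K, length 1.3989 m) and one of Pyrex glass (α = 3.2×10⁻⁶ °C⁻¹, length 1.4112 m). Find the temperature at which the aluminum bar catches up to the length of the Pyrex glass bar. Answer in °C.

L₁(1 + α₁ΔT) = L₂(1 + α₂ΔT) ⇒ ΔT = (L₂ − L₁)/(α₁L₁ − α₂L₂)
L₂ − L₁ = 1.4112 − 1.3989 = 1.23×10⁻² m
α₁L₁ − α₂L₂ = 24×10⁻⁶×1.3989 − 3.2×10⁻⁶×1.4112 = 2.905776×10⁻⁵ m/K
ΔT = 1.23×10⁻² / 2.905776×10⁻⁵ = 423.295 K
T = 24.5 + 423.295 = 447.795 °C

T = 447.8 °C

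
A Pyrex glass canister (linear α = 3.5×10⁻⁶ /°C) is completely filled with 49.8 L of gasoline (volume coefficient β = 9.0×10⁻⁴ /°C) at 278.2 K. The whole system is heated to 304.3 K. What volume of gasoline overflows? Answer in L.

The canister also expands: β_container ≈ 3α = 1.05×10⁻⁵ /K
Net overflow = V₀(β_liq − 3α_cont)ΔT
β − 3α = 9.00×10⁻⁴ − 1.05×10⁻⁵ = 8.895×10⁻⁴ /K; ΔT = 26.1 K
ΔV = 49.8 × 8.895×10⁻⁴ × 26.1 = 1.16 L

1.16 L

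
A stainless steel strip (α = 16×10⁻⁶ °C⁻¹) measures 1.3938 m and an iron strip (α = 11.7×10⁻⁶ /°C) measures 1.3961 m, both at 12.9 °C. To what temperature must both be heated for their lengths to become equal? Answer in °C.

Equal length when α₁L₁ΔT − α₂L₂ΔT = L₂ − L₁ = 2.30×10⁻³ m
α₁L₁ = 2.23008×10⁻⁵, α₂L₂ = 1.633437×10⁻⁵ → Δ(αL) = 5.96643×10⁻⁶ m/K
ΔT = 2.30×10⁻³ / 5.96643×10⁻⁶ = 385.490 K, so T = 12.9 + 385.490 = 398.390 °C

T = 398.4 °C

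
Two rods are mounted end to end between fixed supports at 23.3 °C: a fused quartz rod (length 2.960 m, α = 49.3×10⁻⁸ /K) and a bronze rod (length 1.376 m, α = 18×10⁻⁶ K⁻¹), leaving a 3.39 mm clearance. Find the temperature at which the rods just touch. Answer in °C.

T = 153 °C

α₁L₁ = 1.45928×10⁻⁶ m/K, α₂L₂ = 2.4768×10⁻⁵ m/K → total 2.622728×10⁻⁵ m/K
ΔT = g/(α₁L₁+α₂L₂) = 3.39×10⁻³ / 2.622728×10⁻⁵ = 129.25 K
T = 23.3 + 129.25 = 152.55 °C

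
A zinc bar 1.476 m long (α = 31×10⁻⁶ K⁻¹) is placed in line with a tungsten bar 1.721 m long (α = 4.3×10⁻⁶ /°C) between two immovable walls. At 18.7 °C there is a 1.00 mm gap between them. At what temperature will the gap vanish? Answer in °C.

T = 37.5 °C

Gap closes when ΔL₁ + ΔL₂ = 1.00 mm = 1.00×10⁻³ m
(α₁L₁ + α₂L₂)ΔT = g
α₁L₁ + α₂L₂ = 31×10⁻⁶×1.476 + 4.3×10⁻⁶×1.721 = 5.31563×10⁻⁵ m/K
ΔT = 1.00×10⁻³ / 5.31563×10⁻⁵ = 18.812 K
T = 18.7 + 18.812 = 37.512 °C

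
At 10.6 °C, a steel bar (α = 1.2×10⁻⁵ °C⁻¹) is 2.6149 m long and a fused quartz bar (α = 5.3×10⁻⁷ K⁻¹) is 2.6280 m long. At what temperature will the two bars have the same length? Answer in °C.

L₁(1 + α₁ΔT) = L₂(1 + α₂ΔT) ⇒ ΔT = (L₂ − L₁)/(α₁L₁ − α₂L₂)
L₂ − L₁ = 2.6280 − 2.6149 = 1.31×10⁻² m
α₁L₁ − α₂L₂ = 1.2×10⁻⁵×2.6149 − 5.3×10⁻⁷×2.6280 = 2.998596×10⁻⁵ m/K
ΔT = 1.31×10⁻² / 2.998596×10⁻⁵ = 436.871 K
T = 10.6 + 436.871 = 447.471 °C

T = 447.5 °C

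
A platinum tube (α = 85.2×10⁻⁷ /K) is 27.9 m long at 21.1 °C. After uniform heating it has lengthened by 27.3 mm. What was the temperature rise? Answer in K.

ΔT = 115 K

ΔL = αL₀ΔT ⇒ ΔT = ΔL / (αL₀)
ΔT = 27.3×10⁻³ m / (85.2×10⁻⁷ × 27.9 m) = 114.85 K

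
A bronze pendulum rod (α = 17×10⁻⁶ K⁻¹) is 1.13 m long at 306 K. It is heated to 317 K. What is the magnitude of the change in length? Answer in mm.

|ΔT| = |317 − 306| = 11 K
ΔL = αL₀ΔT = (17×10⁻⁶)(1.13)(11) = 2.11×10⁻⁴ m

ΔL = 0.211 mm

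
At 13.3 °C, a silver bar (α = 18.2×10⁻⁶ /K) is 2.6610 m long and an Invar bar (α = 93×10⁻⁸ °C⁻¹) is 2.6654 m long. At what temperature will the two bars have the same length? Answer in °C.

T = 109.1 °C

L₁(1 + α₁ΔT) = L₂(1 + α₂ΔT) ⇒ ΔT = (L₂ − L₁)/(α₁L₁ − α₂L₂)
L₂ − L₁ = 2.6654 − 2.6610 = 4.40×10⁻³ m
α₁L₁ − α₂L₂ = 18.2×10⁻⁶×2.6610 − 93×10⁻⁸×2.6654 = 4.5951378×10⁻⁵ m/K
ΔT = 4.40×10⁻³ / 4.5951378×10⁻⁵ = 95.753 K
T = 13.3 + 95.753 = 109.053 °C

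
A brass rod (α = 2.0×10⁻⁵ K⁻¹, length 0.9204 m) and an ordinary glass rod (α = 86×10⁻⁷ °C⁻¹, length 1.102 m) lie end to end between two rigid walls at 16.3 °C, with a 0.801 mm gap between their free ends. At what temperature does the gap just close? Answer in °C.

Gap closes when ΔL₁ + ΔL₂ = 0.801 mm = 8.01×10⁻⁴ m
(α₁L₁ + α₂L₂)ΔT = g
α₁L₁ + α₂L₂ = 2.0×10⁻⁵×0.9204 + 86×10⁻⁷×1.102 = 2.78852×10⁻⁵ m/K
ΔT = 8.01×10⁻⁴ / 2.78852×10⁻⁵ = 28.725 K
T = 16.3 + 28.725 = 45.025 °C

T = 45.0 °C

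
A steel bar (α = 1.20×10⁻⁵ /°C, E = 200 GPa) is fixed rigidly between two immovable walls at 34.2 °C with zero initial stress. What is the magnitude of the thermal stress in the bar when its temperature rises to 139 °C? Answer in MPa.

σ = 252 MPa

Fully constrained: the free strain ε = αΔT is blocked, so σ = Eε = EαΔT.
|ΔT| = 104.8 K
σ = 200×10⁹ × 1.20×10⁻⁵ × 104.8 = 2.52×10⁸ Pa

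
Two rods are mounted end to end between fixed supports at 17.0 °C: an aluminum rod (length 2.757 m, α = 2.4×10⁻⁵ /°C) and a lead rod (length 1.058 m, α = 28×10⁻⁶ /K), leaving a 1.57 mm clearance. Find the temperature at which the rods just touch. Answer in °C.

T = 33.4 °C

α₁L₁ = 6.6168×10⁻⁵ m/K, α₂L₂ = 2.9624×10⁻⁵ m/K → total 9.5792×10⁻⁵ m/K
ΔT = g/(α₁L₁+α₂L₂) = 1.57×10⁻³ / 9.5792×10⁻⁵ = 16.390 K
T = 17.0 + 16.390 = 33.390 °C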